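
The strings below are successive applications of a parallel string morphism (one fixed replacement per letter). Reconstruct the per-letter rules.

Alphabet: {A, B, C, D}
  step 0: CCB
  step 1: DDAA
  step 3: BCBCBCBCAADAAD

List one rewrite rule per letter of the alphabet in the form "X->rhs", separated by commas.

  step 0 ⇒ step 1: CCB ⇒ D·D·AA
    B ↦ AA
    C ↦ D
    A ↦ BC  (constrained at step 1)
    D ↦ AA  (constrained at step 1)

A->BC, B->AA, C->D, D->AA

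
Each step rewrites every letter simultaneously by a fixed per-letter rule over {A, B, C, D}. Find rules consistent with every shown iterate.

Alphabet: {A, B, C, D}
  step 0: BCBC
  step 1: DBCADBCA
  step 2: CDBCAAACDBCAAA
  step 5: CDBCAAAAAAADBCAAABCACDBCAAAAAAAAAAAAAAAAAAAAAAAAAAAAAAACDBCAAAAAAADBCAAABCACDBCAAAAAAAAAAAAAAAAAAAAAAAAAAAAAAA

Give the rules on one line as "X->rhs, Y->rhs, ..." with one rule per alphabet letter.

  step 1 ⇒ step 2: DBCADBCA ⇒ C·D·BCA·AA·C·D·BCA·AA
    A ↦ AA
    B ↦ D
    C ↦ BCA
    D ↦ C

A->AA, B->D, C->BCA, D->C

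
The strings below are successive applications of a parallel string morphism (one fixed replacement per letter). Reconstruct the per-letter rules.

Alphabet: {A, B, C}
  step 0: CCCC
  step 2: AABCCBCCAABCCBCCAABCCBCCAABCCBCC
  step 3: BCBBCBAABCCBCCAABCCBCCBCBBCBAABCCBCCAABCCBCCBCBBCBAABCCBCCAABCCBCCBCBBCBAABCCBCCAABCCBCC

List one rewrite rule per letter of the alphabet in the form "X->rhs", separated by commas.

  step 2 ⇒ step 3: AABCCBCCAABCCBCCAABCCBCCAABCCBCC ⇒ BCB·BCB·AA·BCC·BCC·AA·BCC·BCC·BCB·BCB·AA·BCC·BCC·AA·BCC·BCC·BCB·BCB·AA·BCC·BCC·AA·BCC·BCC·BCB·BCB·AA·BCC·BCC·AA·BCC·BCC
    A ↦ BCB
    B ↦ AA
    C ↦ BCC

A->BCB, B->AA, C->BCC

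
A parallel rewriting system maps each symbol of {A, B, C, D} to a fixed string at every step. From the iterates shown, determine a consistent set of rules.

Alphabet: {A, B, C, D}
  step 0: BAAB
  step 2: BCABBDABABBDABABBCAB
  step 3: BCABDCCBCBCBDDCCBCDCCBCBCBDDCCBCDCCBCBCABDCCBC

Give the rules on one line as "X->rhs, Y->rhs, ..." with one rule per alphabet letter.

  step 2 ⇒ step 3: BCABBDABABBDABABBCAB ⇒ BC·AB·DCC·BC·BC·BD·DCC·BC·DCC·BC·BC·BD·DCC·BC·DCC·BC·BC·AB·DCC·BC
    A ↦ DCC
    B ↦ BC
    C ↦ AB
    D ↦ BD

A->DCC, B->BC, C->AB, D->BD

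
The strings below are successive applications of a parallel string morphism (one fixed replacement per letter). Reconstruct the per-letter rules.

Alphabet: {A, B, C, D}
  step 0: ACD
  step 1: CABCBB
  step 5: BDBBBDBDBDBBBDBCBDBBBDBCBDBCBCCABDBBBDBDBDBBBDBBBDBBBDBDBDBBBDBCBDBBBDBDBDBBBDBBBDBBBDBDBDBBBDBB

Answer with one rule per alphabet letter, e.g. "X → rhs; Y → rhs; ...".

  step 0 ⇒ step 1: ACD ⇒ CA·BC·BB
    A ↦ CA
    C ↦ BC
    D ↦ BB
    B ↦ BD  (constrained at step 1)

A->CA, B->BD, C->BC, D->BB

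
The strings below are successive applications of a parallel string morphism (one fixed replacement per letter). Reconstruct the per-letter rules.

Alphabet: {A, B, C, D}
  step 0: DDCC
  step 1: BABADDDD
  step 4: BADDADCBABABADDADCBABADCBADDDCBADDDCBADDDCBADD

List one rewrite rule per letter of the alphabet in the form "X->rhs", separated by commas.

A->DC, B->A, C->DD, D->BA

  step 0 ⇒ step 1: DDCC ⇒ BA·BA·DD·DD
    C ↦ DD
    D ↦ BA
    A ↦ DC  (constrained at step 1)
    B ↦ A  (constrained at step 1)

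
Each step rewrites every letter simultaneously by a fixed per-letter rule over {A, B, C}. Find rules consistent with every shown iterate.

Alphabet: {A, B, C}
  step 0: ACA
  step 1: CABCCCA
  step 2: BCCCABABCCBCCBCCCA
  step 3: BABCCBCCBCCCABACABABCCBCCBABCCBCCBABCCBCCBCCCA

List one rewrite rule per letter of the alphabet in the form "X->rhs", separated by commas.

A->CA, B->BA, C->BCC

  step 2 ⇒ step 3: BCCCABABCCBCCBCCCA ⇒ BA·BCC·BCC·BCC·CA·BA·CA·BA·BCC·BCC·BA·BCC·BCC·BA·BCC·BCC·BCC·CA
    A ↦ CA
    B ↦ BA
    C ↦ BCC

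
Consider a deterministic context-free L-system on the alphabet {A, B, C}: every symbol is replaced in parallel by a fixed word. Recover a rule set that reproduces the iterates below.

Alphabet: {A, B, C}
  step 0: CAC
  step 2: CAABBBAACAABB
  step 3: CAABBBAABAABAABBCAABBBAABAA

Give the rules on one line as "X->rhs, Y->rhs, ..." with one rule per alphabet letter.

A->B, B->BAA, C->CAA

  step 2 ⇒ step 3: CAABBBAACAABB ⇒ CAA·B·B·BAA·BAA·BAA·B·B·CAA·B·B·BAA·BAA
    A ↦ B
    B ↦ BAA
    C ↦ CAA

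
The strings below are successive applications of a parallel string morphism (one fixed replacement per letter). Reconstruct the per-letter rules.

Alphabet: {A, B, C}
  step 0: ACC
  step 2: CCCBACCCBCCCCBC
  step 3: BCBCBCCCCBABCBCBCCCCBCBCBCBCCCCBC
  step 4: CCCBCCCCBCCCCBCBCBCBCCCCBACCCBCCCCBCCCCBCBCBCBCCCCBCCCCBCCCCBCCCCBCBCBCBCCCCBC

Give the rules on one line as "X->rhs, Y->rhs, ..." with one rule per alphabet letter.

  step 3 ⇒ step 4: BCBCBCCCCBABCBCBCCCCBCBCBCBCCCCBC ⇒ CCC·BC·CCC·BC·CCC·BC·BC·BC·BC·CCC·BA·CCC·BC·CCC·BC·CCC·BC·BC·BC·BC·CCC·BC·CCC·BC·CCC·BC·CCC·BC·BC·BC·BC·CCC·BC
    A ↦ BA
    B ↦ CCC
    C ↦ BC

A->BA, B->CCC, C->BC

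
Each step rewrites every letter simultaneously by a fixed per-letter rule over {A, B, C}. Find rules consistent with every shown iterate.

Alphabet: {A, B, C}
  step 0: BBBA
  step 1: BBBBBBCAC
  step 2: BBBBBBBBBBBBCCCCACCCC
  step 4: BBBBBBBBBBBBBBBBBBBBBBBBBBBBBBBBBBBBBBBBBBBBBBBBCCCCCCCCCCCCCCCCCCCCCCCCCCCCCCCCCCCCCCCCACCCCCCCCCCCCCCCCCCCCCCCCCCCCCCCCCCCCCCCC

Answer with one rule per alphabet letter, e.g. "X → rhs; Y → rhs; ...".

  step 1 ⇒ step 2: BBBBBBCAC ⇒ BB·BB·BB·BB·BB·BB·CCC·CAC·CCC
    A ↦ CAC
    B ↦ BB
    C ↦ CCC

A->CAC, B->BB, C->CCC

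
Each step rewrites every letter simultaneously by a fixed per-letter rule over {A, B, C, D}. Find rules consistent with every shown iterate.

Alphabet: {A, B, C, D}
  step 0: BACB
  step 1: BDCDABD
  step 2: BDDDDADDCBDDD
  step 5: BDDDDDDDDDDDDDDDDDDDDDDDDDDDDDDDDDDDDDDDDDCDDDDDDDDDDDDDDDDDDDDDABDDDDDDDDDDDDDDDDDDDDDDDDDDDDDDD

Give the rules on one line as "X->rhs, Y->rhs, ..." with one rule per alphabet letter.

  step 1 ⇒ step 2: BDCDABD ⇒ BD·DD·DA·DD·C·BD·DD
    A ↦ C
    B ↦ BD
    C ↦ DA
    D ↦ DD

A->C, B->BD, C->DA, D->DD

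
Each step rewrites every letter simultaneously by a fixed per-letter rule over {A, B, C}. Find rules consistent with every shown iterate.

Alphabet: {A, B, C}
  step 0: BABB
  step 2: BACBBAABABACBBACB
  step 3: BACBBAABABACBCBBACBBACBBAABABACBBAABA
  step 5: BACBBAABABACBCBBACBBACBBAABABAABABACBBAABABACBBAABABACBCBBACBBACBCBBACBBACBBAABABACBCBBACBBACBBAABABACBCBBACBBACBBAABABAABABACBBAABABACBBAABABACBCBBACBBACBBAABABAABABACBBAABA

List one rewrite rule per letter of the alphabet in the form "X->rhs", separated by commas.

A->CB, B->BA, C->BAA

  step 2 ⇒ step 3: BACBBAABABACBBACB ⇒ BA·CB·BAA·BA·BA·CB·CB·BA·CB·BA·CB·BAA·BA·BA·CB·BAA·BA
    A ↦ CB
    B ↦ BA
    C ↦ BAA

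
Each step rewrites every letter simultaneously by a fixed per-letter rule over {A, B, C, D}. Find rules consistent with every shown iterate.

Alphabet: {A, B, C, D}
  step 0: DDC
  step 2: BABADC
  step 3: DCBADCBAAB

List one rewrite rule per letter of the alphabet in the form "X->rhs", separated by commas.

A->BA, B->DC, C->B, D->A

  step 2 ⇒ step 3: BABADC ⇒ DC·BA·DC·BA·A·B
    A ↦ BA
    B ↦ DC
    C ↦ B
    D ↦ A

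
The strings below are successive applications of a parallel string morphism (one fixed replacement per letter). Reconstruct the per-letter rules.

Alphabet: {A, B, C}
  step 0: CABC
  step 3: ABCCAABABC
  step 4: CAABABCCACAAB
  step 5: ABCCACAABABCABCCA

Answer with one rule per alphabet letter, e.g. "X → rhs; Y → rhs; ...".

A->C, B->A, C->AB

  step 4 ⇒ step 5: CAABABCCACAAB ⇒ AB·C·C·A·C·A·AB·AB·C·AB·C·C·A
    A ↦ C
    B ↦ A
    C ↦ AB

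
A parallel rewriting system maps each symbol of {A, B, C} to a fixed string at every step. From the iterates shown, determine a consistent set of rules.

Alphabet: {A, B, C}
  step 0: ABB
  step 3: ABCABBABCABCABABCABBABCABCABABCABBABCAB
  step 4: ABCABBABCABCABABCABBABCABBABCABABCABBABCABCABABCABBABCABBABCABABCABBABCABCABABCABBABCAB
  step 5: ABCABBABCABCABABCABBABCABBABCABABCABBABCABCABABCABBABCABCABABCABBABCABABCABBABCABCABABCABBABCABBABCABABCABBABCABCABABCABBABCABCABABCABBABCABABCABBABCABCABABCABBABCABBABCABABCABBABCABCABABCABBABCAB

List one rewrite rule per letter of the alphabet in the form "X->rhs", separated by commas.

A->AB, B->CAB, C->B

  step 4 ⇒ step 5: ABCABBABCABCABABCABBABCABBABCABABCABBABCABCABABCABBABCABBABCABABCABBABCABCABABCABBABCAB ⇒ AB·CAB·B·AB·CAB·CAB·AB·CAB·B·AB·CAB·B·AB·CAB·AB·CAB·B·AB·CAB·CAB·AB·CAB·B·AB·CAB·CAB·AB·CAB·B·AB·CAB·AB·CAB·B·AB·CAB·CAB·AB·CAB·B·AB·CAB·B·AB·CAB·AB·CAB·B·AB·CAB·CAB·AB·CAB·B·AB·CAB·CAB·AB·CAB·B·AB·CAB·AB·CAB·B·AB·CAB·CAB·AB·CAB·B·AB·CAB·B·AB·CAB·AB·CAB·B·AB·CAB·CAB·AB·CAB·B·AB·CAB
    A ↦ AB
    B ↦ CAB
    C ↦ B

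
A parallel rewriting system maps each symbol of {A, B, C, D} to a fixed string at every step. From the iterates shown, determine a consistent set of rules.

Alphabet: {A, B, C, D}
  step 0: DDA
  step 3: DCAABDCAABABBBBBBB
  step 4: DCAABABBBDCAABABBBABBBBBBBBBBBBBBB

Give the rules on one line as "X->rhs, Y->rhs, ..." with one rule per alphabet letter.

A->AB, B->BB, C->A, D->DC

  step 3 ⇒ step 4: DCAABDCAABABBBBBBB ⇒ DC·A·AB·AB·BB·DC·A·AB·AB·BB·AB·BB·BB·BB·BB·BB·BB·BB
    A ↦ AB
    B ↦ BB
    C ↦ A
    D ↦ DC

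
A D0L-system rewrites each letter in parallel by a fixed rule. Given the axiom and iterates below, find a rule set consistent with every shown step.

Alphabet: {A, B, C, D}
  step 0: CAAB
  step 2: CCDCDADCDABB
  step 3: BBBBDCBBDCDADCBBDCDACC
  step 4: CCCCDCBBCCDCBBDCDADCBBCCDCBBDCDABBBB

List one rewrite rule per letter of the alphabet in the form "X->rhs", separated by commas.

  step 3 ⇒ step 4: BBBBDCBBDCDADCBBDCDACC ⇒ C·C·C·C·DC·BB·C·C·DC·BB·DC·DA·DC·BB·C·C·DC·BB·DC·DA·BB·BB
    A ↦ DA
    B ↦ C
    C ↦ BB
    D ↦ DC

A->DA, B->C, C->BB, D->DC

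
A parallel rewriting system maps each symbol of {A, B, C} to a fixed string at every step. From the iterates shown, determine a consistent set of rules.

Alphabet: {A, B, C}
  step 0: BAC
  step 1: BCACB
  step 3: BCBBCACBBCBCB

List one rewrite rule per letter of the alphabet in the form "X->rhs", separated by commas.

  step 0 ⇒ step 1: BAC ⇒ BC·AC·B
    A ↦ AC
    B ↦ BC
    C ↦ B

A->AC, B->BC, C->B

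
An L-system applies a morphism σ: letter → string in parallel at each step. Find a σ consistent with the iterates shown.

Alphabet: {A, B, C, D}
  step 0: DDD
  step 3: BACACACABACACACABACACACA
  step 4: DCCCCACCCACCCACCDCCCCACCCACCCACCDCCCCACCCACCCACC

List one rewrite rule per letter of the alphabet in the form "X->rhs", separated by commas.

A->CC, B->DC, C->CA, D->BA

  step 3 ⇒ step 4: BACACACABACACACABACACACA ⇒ DC·CC·CA·CC·CA·CC·CA·CC·DC·CC·CA·CC·CA·CC·CA·CC·DC·CC·CA·CC·CA·CC·CA·CC
    A ↦ CC
    B ↦ DC
    C ↦ CA
    D ↦ BA  (constrained at step 0)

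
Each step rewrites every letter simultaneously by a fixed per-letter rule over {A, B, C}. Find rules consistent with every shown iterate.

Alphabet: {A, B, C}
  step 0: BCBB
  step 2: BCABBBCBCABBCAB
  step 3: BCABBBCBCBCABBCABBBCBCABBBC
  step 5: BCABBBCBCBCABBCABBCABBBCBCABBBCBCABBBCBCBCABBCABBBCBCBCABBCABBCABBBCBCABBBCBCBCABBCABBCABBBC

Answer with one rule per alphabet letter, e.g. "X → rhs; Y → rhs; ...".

A->B, B->BC, C->AB

  step 2 ⇒ step 3: BCABBBCBCABBCAB ⇒ BC·AB·B·BC·BC·BC·AB·BC·AB·B·BC·BC·AB·B·BC
    A ↦ B
    B ↦ BC
    C ↦ AB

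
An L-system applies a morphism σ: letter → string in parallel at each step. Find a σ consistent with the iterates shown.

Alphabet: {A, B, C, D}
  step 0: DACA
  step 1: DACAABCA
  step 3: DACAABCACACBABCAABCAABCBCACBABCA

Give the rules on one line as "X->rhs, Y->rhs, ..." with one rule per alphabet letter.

  step 0 ⇒ step 1: DACA ⇒ DA·CA·AB·CA
    A ↦ CA
    C ↦ AB
    D ↦ DA
    B ↦ CB  (constrained at step 1)

A->CA, B->CB, C->AB, D->DA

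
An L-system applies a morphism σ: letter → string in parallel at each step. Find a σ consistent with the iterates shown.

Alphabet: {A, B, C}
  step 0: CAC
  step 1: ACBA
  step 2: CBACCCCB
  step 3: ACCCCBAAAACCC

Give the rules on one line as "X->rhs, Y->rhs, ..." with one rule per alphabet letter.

A->CB, B->CCC, C->A

  step 2 ⇒ step 3: CBACCCCB ⇒ A·CCC·CB·A·A·A·A·CCC
    A ↦ CB
    B ↦ CCC
    C ↦ A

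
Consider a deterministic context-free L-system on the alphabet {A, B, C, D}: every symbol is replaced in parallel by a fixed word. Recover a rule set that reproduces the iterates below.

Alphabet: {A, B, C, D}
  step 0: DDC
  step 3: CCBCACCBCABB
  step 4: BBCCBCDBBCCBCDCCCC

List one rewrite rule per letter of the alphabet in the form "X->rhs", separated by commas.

A->CD, B->CC, C->B, D->CA

  step 3 ⇒ step 4: CCBCACCBCABB ⇒ B·B·CC·B·CD·B·B·CC·B·CD·CC·CC
    A ↦ CD
    B ↦ CC
    C ↦ B
    D ↦ CA  (constrained at step 0)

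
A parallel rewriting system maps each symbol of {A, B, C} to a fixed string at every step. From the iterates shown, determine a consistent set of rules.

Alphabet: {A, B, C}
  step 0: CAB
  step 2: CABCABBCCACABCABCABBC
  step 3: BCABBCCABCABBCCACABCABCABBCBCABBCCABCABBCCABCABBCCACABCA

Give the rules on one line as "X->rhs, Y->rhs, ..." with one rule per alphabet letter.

A->BBC, B->CA, C->BCA

  step 2 ⇒ step 3: CABCABBCCACABCABCABBC ⇒ BCA·BBC·CA·BCA·BBC·CA·CA·BCA·BCA·BBC·BCA·BBC·CA·BCA·BBC·CA·BCA·BBC·CA·CA·BCA
    A ↦ BBC
    B ↦ CA
    C ↦ BCA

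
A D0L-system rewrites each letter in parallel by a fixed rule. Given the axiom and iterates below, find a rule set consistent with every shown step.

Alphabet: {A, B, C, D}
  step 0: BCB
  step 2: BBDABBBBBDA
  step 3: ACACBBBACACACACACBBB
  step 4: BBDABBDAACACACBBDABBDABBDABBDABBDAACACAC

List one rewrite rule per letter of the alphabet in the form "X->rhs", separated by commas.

A->BB, B->AC, C->DA, D->B

  step 3 ⇒ step 4: ACACBBBACACACACACBBB ⇒ BB·DA·BB·DA·AC·AC·AC·BB·DA·BB·DA·BB·DA·BB·DA·BB·DA·AC·AC·AC
    A ↦ BB
    B ↦ AC
    C ↦ DA
  step 2 ⇒ step 3: BBDABBBBBDA ⇒ AC·AC·B·BB·AC·AC·AC·AC·AC·B·BB
    D ↦ B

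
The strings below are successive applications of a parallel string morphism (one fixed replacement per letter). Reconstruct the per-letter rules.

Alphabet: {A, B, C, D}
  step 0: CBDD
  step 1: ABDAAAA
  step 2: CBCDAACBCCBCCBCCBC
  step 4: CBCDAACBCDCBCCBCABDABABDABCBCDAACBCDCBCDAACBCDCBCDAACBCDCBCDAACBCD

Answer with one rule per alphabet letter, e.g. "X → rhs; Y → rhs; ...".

  step 1 ⇒ step 2: ABDAAAA ⇒ CBC·D·AA·CBC·CBC·CBC·CBC
    A ↦ CBC
    B ↦ D
    D ↦ AA
  step 0 ⇒ step 1: CBDD ⇒ AB·D·AA·AA
    C ↦ AB

A->CBC, B->D, C->AB, D->AA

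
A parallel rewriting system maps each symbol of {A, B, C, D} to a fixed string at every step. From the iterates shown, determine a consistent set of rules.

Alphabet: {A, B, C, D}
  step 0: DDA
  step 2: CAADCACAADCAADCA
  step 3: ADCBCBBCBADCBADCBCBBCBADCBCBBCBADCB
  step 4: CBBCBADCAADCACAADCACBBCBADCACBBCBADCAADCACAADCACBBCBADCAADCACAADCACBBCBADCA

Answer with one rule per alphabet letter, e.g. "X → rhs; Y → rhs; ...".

  step 3 ⇒ step 4: ADCBCBBCBADCBADCBCBBCBADCBCBBCBADCB ⇒ CB·BCB·AD·CA·AD·CA·CA·AD·CA·CB·BCB·AD·CA·CB·BCB·AD·CA·AD·CA·CA·AD·CA·CB·BCB·AD·CA·AD·CA·CA·AD·CA·CB·BCB·AD·CA
    A ↦ CB
    B ↦ CA
    C ↦ AD
    D ↦ BCB

A->CB, B->CA, C->AD, D->BCB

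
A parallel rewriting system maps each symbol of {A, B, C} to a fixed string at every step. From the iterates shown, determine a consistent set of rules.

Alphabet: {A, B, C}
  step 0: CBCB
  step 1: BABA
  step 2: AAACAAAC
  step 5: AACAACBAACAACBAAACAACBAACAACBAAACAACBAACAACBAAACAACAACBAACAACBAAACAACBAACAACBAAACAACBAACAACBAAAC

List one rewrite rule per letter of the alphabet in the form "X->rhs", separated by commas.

  step 1 ⇒ step 2: BABA ⇒ A·AAC·A·AAC
    A ↦ AAC
    B ↦ A
  step 0 ⇒ step 1: CBCB ⇒ B·A·B·A
    C ↦ B

A->AAC, B->A, C->B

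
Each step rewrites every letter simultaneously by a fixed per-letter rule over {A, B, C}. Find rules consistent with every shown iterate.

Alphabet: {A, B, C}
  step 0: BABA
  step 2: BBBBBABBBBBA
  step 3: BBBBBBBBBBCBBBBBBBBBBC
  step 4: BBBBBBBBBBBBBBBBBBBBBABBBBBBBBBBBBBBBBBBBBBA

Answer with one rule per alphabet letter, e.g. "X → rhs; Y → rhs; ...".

  step 3 ⇒ step 4: BBBBBBBBBBCBBBBBBBBBBC ⇒ BB·BB·BB·BB·BB·BB·BB·BB·BB·BB·BA·BB·BB·BB·BB·BB·BB·BB·BB·BB·BB·BA
    B ↦ BB
    C ↦ BA
  step 2 ⇒ step 3: BBBBBABBBBBA ⇒ BB·BB·BB·BB·BB·C·BB·BB·BB·BB·BB·C
    A ↦ C

A->C, B->BB, C->BA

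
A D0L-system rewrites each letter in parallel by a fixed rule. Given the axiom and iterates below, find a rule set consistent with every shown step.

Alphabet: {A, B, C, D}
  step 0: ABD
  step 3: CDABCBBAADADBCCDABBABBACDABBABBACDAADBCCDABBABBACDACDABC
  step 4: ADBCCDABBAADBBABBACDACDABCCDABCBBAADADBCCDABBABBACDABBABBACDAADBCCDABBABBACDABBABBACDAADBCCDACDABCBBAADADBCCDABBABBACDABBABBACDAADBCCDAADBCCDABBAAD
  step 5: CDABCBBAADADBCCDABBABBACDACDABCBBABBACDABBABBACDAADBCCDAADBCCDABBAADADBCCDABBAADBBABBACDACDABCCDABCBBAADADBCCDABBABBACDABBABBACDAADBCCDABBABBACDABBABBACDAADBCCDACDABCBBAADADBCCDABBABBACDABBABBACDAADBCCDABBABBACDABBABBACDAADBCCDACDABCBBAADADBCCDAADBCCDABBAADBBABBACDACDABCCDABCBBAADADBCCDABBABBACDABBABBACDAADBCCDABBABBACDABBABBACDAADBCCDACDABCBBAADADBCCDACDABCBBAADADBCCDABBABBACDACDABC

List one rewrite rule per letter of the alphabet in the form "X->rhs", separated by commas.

  step 4 ⇒ step 5: ADBCCDABBAADBBABBACDACDABCCDABCBBAADADBCCDABBABBACDABBABBACDAADBCCDABBABBACDABBABBACDAADBCCDACDABCBBAADADBCCDABBABBACDABBABBACDAADBCCDAADBCCDABBAAD ⇒ CDA·BC·BBA·AD·AD·BC·CDA·BBA·BBA·CDA·CDA·BC·BBA·BBA·CDA·BBA·BBA·CDA·AD·BC·CDA·AD·BC·CDA·BBA·AD·AD·BC·CDA·BBA·AD·BBA·BBA·CDA·CDA·BC·CDA·BC·BBA·AD·AD·BC·CDA·BBA·BBA·CDA·BBA·BBA·CDA·AD·BC·CDA·BBA·BBA·CDA·BBA·BBA·CDA·AD·BC·CDA·CDA·BC·BBA·AD·AD·BC·CDA·BBA·BBA·CDA·BBA·BBA·CDA·AD·BC·CDA·BBA·BBA·CDA·BBA·BBA·CDA·AD·BC·CDA·CDA·BC·BBA·AD·AD·BC·CDA·AD·BC·CDA·BBA·AD·BBA·BBA·CDA·CDA·BC·CDA·BC·BBA·AD·AD·BC·CDA·BBA·BBA·CDA·BBA·BBA·CDA·AD·BC·CDA·BBA·BBA·CDA·BBA·BBA·CDA·AD·BC·CDA·CDA·BC·BBA·AD·AD·BC·CDA·CDA·BC·BBA·AD·AD·BC·CDA·BBA·BBA·CDA·CDA·BC
    A ↦ CDA
    B ↦ BBA
    C ↦ AD
    D ↦ BC

A->CDA, B->BBA, C->AD, D->BC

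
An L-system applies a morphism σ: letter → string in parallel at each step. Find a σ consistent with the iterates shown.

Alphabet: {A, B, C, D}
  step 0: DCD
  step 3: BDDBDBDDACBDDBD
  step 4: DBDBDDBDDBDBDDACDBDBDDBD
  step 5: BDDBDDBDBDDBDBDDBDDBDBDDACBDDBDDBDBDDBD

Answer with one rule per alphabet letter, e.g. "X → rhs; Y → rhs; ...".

A->D, B->D, C->AC, D->BD

  step 4 ⇒ step 5: DBDBDDBDDBDBDDACDBDBDDBD ⇒ BD·D·BD·D·BD·BD·D·BD·BD·D·BD·D·BD·BD·D·AC·BD·D·BD·D·BD·BD·D·BD
    A ↦ D
    B ↦ D
    C ↦ AC
    D ↦ BD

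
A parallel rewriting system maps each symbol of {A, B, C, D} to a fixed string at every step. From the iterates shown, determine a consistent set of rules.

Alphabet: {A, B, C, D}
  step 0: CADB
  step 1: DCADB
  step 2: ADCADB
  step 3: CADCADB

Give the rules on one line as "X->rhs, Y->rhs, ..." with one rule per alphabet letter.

A->C, B->DB, C->D, D->A

  step 2 ⇒ step 3: ADCADB ⇒ C·A·D·C·A·DB
    A ↦ C
    B ↦ DB
    C ↦ D
    D ↦ A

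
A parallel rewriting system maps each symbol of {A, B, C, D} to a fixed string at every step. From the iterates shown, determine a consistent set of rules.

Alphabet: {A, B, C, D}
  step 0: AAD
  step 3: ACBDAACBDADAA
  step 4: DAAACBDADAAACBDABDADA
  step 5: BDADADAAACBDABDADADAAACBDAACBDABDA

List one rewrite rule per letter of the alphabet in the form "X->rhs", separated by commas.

A->DA, B->AC, C->A, D->B

  step 4 ⇒ step 5: DAAACBDADAAACBDABDADA ⇒ B·DA·DA·DA·A·AC·B·DA·B·DA·DA·DA·A·AC·B·DA·AC·B·DA·B·DA
    A ↦ DA
    B ↦ AC
    C ↦ A
    D ↦ B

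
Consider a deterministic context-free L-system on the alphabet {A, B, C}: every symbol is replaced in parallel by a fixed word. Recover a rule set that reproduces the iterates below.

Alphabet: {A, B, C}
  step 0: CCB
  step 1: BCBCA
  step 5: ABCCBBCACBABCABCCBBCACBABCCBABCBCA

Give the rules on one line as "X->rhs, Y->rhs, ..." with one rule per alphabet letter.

A->CB, B->A, C->BC

  step 0 ⇒ step 1: CCB ⇒ BC·BC·A
    B ↦ A
    C ↦ BC
    A ↦ CB  (constrained at step 1)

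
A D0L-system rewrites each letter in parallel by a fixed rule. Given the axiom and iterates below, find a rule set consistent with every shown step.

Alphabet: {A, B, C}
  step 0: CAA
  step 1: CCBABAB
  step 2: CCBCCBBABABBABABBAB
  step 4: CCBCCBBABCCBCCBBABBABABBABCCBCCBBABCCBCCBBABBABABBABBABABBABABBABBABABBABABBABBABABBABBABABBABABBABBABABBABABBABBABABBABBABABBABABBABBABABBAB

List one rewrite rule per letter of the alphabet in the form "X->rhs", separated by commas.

A->AB, B->BAB, C->CCB

  step 1 ⇒ step 2: CCBABAB ⇒ CCB·CCB·BAB·AB·BAB·AB·BAB
    A ↦ AB
    B ↦ BAB
    C ↦ CCB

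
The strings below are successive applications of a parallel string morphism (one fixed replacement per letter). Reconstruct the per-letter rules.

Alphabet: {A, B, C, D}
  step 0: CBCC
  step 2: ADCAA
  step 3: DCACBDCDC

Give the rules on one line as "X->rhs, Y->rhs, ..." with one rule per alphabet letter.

A->DC, B->A, C->B, D->AC

  step 2 ⇒ step 3: ADCAA ⇒ DC·AC·B·DC·DC
    A ↦ DC
    C ↦ B
    D ↦ AC
    B ↦ A  (constrained at step 0)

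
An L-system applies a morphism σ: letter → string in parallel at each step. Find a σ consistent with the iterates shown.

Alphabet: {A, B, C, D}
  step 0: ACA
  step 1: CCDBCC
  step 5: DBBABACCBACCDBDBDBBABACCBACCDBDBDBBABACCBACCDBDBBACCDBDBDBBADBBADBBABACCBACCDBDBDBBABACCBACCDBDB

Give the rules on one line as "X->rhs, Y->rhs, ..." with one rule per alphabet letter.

A->CC, B->BA, C->DB, D->DB

  step 0 ⇒ step 1: ACA ⇒ CC·DB·CC
    A ↦ CC
    C ↦ DB
    B ↦ BA  (constrained at step 1)
    D ↦ DB  (constrained at step 1)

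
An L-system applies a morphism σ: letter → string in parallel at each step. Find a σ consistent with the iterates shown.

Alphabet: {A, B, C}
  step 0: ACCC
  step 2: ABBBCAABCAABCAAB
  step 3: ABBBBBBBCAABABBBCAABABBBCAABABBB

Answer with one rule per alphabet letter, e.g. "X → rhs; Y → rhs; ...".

A->AB, B->BB, C->CA

  step 2 ⇒ step 3: ABBBCAABCAABCAAB ⇒ AB·BB·BB·BB·CA·AB·AB·BB·CA·AB·AB·BB·CA·AB·AB·BB
    A ↦ AB
    B ↦ BB
    C ↦ CA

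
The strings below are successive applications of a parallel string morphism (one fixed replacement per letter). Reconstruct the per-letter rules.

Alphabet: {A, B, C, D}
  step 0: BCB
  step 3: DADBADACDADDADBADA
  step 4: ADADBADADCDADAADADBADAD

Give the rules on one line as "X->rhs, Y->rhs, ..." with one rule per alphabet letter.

  step 3 ⇒ step 4: DADBADACDADDADBADA ⇒ A·D·A·DBA·D·A·D·CD·A·D·A·A·D·A·DBA·D·A·D
    A ↦ D
    B ↦ DBA
    C ↦ CD
    D ↦ A

A->D, B->DBA, C->CD, D->A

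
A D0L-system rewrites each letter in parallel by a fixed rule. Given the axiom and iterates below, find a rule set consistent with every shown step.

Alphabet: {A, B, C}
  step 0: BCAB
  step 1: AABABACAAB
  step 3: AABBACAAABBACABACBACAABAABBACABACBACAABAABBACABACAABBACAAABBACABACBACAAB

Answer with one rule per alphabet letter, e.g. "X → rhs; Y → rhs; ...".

A->BAC, B->AAB, C->A

  step 0 ⇒ step 1: BCAB ⇒ AAB·A·BAC·AAB
    A ↦ BAC
    B ↦ AAB
    C ↦ A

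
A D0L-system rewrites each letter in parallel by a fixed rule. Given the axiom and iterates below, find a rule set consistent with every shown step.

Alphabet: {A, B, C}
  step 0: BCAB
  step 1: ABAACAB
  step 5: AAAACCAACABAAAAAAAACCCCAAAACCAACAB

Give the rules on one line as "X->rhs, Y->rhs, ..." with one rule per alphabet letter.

A->C, B->AB, C->AA

  step 0 ⇒ step 1: BCAB ⇒ AB·AA·C·AB
    A ↦ C
    B ↦ AB
    C ↦ AA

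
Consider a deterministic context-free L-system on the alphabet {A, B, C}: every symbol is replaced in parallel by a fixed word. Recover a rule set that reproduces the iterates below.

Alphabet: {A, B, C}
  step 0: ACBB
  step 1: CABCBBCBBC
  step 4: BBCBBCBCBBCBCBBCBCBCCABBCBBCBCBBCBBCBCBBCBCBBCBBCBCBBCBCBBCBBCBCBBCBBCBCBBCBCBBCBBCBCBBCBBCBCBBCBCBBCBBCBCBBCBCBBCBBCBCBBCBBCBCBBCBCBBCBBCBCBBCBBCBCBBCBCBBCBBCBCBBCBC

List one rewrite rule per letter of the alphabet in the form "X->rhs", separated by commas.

A->CA, B->BBC, C->BC

  step 0 ⇒ step 1: ACBB ⇒ CA·BC·BBC·BBC
    A ↦ CA
    B ↦ BBC
    C ↦ BC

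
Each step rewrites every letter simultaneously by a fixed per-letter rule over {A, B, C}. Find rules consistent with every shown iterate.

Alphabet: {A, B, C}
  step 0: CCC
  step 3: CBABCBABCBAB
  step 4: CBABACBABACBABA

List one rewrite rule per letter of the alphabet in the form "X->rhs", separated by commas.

A->B, B->A, C->CB

  step 3 ⇒ step 4: CBABCBABCBAB ⇒ CB·A·B·A·CB·A·B·A·CB·A·B·A
    A ↦ B
    B ↦ A
    C ↦ CB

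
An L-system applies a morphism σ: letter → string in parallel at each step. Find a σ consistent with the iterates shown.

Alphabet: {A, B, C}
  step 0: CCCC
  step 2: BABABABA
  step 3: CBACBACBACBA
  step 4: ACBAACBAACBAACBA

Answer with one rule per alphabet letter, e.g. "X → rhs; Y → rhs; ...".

  step 3 ⇒ step 4: CBACBACBACBA ⇒ A·C·BA·A·C·BA·A·C·BA·A·C·BA
    A ↦ BA
    B ↦ C
    C ↦ A

A->BA, B->C, C->A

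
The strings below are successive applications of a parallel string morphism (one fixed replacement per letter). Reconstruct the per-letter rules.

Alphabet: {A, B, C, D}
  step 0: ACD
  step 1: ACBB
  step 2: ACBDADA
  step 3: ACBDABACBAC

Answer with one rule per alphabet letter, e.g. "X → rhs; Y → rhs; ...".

  step 2 ⇒ step 3: ACBDADA ⇒ AC·B·DA·B·AC·B·AC
    A ↦ AC
    B ↦ DA
    C ↦ B
    D ↦ B

A->AC, B->DA, C->B, D->B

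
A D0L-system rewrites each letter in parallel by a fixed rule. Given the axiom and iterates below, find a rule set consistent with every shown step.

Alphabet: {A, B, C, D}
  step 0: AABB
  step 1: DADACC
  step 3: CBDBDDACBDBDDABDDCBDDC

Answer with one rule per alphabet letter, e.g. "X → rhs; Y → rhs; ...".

  step 0 ⇒ step 1: AABB ⇒ DA·DA·C·C
    A ↦ DA
    B ↦ C
    C ↦ DC  (constrained at step 1)
    D ↦ BD  (constrained at step 1)

A->DA, B->C, C->DC, D->BD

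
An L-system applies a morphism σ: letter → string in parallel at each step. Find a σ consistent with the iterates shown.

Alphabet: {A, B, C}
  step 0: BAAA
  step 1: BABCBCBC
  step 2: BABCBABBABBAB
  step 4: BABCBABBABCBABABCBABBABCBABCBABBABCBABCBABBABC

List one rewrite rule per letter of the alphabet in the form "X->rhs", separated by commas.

  step 1 ⇒ step 2: BABCBCBC ⇒ BA·BC·BA·B·BA·B·BA·B
    A ↦ BC
    B ↦ BA
    C ↦ B

A->BC, B->BA, C->B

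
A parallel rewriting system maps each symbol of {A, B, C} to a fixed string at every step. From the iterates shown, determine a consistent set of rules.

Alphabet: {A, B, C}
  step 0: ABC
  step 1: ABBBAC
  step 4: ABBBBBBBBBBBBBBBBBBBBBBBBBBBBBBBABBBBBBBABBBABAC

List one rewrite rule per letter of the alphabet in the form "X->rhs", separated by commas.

A->AB, B->BB, C->AC

  step 0 ⇒ step 1: ABC ⇒ AB·BB·AC
    A ↦ AB
    B ↦ BB
    C ↦ AC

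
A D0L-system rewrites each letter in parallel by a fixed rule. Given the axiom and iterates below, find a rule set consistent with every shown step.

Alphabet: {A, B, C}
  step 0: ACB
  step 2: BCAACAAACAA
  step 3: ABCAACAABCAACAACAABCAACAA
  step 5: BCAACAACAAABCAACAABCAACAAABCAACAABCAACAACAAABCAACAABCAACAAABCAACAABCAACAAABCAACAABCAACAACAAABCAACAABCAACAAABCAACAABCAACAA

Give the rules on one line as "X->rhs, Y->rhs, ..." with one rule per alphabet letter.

A->CAA, B->A, C->B

  step 2 ⇒ step 3: BCAACAAACAA ⇒ A·B·CAA·CAA·B·CAA·CAA·CAA·B·CAA·CAA
    A ↦ CAA
    B ↦ A
    C ↦ B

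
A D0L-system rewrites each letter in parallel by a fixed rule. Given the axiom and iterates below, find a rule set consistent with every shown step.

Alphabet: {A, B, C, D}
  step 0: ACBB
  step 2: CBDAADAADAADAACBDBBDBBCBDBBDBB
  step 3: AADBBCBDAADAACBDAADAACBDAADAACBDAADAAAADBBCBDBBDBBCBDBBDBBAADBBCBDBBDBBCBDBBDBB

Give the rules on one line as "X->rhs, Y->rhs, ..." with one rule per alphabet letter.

A->DAA, B->DBB, C->AA, D->CB

  step 2 ⇒ step 3: CBDAADAADAADAACBDBBDBBCBDBBDBB ⇒ AA·DBB·CB·DAA·DAA·CB·DAA·DAA·CB·DAA·DAA·CB·DAA·DAA·AA·DBB·CB·DBB·DBB·CB·DBB·DBB·AA·DBB·CB·DBB·DBB·CB·DBB·DBB
    A ↦ DAA
    B ↦ DBB
    C ↦ AA
    D ↦ CB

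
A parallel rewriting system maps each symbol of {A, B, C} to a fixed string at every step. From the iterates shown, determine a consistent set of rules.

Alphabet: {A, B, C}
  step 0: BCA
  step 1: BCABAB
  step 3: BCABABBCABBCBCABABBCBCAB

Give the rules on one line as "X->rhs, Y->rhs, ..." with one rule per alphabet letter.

A->AB, B->BC, C->AB

  step 0 ⇒ step 1: BCA ⇒ BC·AB·AB
    A ↦ AB
    B ↦ BC
    C ↦ AB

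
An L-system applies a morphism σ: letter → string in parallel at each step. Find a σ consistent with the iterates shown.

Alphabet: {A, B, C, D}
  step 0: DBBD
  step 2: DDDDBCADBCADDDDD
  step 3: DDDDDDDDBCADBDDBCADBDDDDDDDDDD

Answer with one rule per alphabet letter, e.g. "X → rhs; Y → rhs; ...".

  step 2 ⇒ step 3: DDDDBCADBCADDDDD ⇒ DD·DD·DD·DD·BC·AD·B·DD·BC·AD·B·DD·DD·DD·DD·DD
    A ↦ B
    B ↦ BC
    C ↦ AD
    D ↦ DD

A->B, B->BC, C->AD, D->DD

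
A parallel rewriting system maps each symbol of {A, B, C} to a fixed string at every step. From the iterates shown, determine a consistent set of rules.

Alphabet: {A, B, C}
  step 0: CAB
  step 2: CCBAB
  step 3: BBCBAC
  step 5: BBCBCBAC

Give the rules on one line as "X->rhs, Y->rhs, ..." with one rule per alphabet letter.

  step 2 ⇒ step 3: CCBAB ⇒ B·B·C·BA·C
    A ↦ BA
    B ↦ C
    C ↦ B

A->BA, B->C, C->B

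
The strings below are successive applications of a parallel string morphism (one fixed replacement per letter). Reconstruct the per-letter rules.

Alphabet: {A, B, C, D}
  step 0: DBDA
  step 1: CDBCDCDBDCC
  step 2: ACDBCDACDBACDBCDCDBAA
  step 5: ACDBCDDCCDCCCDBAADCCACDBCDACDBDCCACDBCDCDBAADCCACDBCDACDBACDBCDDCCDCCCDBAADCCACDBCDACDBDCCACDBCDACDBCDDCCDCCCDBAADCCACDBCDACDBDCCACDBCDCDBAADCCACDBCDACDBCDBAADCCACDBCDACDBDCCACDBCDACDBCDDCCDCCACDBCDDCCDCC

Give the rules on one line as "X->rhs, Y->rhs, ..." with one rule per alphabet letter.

A->DCC, B->CD, C->A, D->CDB

  step 1 ⇒ step 2: CDBCDCDBDCC ⇒ A·CDB·CD·A·CDB·A·CDB·CD·CDB·A·A
    B ↦ CD
    C ↦ A
    D ↦ CDB
  step 0 ⇒ step 1: DBDA ⇒ CDB·CD·CDB·DCC
    A ↦ DCC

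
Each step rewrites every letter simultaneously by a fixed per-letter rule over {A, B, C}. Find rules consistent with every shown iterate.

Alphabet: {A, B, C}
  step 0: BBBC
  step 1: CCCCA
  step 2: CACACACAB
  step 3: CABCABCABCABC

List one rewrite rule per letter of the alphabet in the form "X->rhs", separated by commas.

  step 2 ⇒ step 3: CACACACAB ⇒ CA·B·CA·B·CA·B·CA·B·C
    A ↦ B
    B ↦ C
    C ↦ CA

A->B, B->C, C->CA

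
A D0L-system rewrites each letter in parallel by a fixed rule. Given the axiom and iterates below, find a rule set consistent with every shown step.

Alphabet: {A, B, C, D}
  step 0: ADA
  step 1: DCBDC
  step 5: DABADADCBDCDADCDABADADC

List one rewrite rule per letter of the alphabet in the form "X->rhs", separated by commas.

  step 0 ⇒ step 1: ADA ⇒ DC·B·DC
    A ↦ DC
    D ↦ B
    B ↦ DA  (constrained at step 1)
    C ↦ A  (constrained at step 1)

A->DC, B->DA, C->A, D->B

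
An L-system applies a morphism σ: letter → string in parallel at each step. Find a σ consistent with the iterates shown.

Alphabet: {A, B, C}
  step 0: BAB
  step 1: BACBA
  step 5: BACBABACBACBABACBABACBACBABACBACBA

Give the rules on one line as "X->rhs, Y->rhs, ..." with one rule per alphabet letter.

A->C, B->BA, C->BA

  step 0 ⇒ step 1: BAB ⇒ BA·C·BA
    A ↦ C
    B ↦ BA
    C ↦ BA  (constrained at step 1)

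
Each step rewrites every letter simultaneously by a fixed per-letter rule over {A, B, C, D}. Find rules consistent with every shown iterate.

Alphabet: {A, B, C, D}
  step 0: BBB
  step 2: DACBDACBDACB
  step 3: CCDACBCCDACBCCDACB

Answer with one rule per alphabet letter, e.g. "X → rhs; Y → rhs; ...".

  step 2 ⇒ step 3: DACBDACBDACB ⇒ C·C·DA·CB·C·C·DA·CB·C·C·DA·CB
    A ↦ C
    B ↦ CB
    C ↦ DA
    D ↦ C

A->C, B->CB, C->DA, D->C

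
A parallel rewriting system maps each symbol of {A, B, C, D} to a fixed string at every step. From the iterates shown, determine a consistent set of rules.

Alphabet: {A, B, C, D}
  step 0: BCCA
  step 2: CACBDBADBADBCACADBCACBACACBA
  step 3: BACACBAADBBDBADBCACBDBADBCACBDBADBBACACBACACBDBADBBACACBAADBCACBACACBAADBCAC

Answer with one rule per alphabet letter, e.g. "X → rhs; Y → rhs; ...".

  step 2 ⇒ step 3: CACBDBADBADBCACADBCACBACACBA ⇒ BA·CAC·BA·ADB·BDB·ADB·CAC·BDB·ADB·CAC·BDB·ADB·BA·CAC·BA·CAC·BDB·ADB·BA·CAC·BA·ADB·CAC·BA·CAC·BA·ADB·CAC
    A ↦ CAC
    B ↦ ADB
    C ↦ BA
    D ↦ BDB

A->CAC, B->ADB, C->BA, D->BDB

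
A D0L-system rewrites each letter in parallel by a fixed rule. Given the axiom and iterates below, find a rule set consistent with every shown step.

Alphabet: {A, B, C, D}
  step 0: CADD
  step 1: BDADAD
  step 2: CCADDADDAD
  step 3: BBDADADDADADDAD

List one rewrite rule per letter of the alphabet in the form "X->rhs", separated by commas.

  step 2 ⇒ step 3: CCADDADDAD ⇒ B·B·D·AD·AD·D·AD·AD·D·AD
    A ↦ D
    C ↦ B
    D ↦ AD
  step 1 ⇒ step 2: BDADAD ⇒ CC·AD·D·AD·D·AD
    B ↦ CC

A->D, B->CC, C->B, D->AD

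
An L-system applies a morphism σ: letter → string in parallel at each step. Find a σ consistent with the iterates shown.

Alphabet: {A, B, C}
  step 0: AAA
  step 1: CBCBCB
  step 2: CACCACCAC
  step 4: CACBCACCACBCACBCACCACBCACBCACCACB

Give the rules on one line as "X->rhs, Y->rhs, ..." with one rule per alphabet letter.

  step 1 ⇒ step 2: CBCBCB ⇒ CA·C·CA·C·CA·C
    B ↦ C
    C ↦ CA
  step 0 ⇒ step 1: AAA ⇒ CB·CB·CB
    A ↦ CB

A->CB, B->C, C->CA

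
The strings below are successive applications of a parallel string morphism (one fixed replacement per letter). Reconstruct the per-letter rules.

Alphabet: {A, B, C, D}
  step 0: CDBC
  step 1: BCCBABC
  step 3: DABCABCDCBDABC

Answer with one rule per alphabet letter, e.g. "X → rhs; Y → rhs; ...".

  step 0 ⇒ step 1: CDBC ⇒ BC·CB·A·BC
    B ↦ A
    C ↦ BC
    D ↦ CB
    A ↦ D  (constrained at step 1)

A->D, B->A, C->BC, D->CB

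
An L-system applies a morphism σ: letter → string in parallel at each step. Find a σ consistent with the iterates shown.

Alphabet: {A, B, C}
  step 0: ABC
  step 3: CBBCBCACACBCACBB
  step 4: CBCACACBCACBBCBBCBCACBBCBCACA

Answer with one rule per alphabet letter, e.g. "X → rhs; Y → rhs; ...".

A->B, B->CA, C->CB

  step 3 ⇒ step 4: CBBCBCACACBCACBB ⇒ CB·CA·CA·CB·CA·CB·B·CB·B·CB·CA·CB·B·CB·CA·CA
    A ↦ B
    B ↦ CA
    C ↦ CB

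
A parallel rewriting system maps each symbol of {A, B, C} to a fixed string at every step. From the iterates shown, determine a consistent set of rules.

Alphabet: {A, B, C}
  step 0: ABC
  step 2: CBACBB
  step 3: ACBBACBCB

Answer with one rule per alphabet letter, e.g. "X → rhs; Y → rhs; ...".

A->B, B->CB, C->A

  step 2 ⇒ step 3: CBACBB ⇒ A·CB·B·A·CB·CB
    A ↦ B
    B ↦ CB
    C ↦ A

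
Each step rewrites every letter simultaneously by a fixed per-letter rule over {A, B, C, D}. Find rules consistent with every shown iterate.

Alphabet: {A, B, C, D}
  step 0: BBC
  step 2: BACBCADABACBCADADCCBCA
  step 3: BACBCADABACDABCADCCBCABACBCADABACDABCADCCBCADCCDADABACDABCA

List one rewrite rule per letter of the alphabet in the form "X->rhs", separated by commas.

  step 2 ⇒ step 3: BACBCADABACBCADADCCBCA ⇒ BAC·BCA·DA·BAC·DA·BCA·DCC·BCA·BAC·BCA·DA·BAC·DA·BCA·DCC·BCA·DCC·DA·DA·BAC·DA·BCA
    A ↦ BCA
    B ↦ BAC
    C ↦ DA
    D ↦ DCC

A->BCA, B->BAC, C->DA, D->DCC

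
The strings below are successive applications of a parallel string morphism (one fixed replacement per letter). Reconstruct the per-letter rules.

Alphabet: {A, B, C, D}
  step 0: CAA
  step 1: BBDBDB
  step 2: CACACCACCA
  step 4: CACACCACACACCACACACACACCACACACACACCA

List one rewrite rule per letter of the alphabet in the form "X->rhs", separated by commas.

A->DB, B->CA, C->BB, D->C

  step 1 ⇒ step 2: BBDBDB ⇒ CA·CA·C·CA·C·CA
    B ↦ CA
    D ↦ C
  step 0 ⇒ step 1: CAA ⇒ BB·DB·DB
    A ↦ DB
  step 0 ⇒ step 1: CAA ⇒ BB·DB·DB
    C ↦ BB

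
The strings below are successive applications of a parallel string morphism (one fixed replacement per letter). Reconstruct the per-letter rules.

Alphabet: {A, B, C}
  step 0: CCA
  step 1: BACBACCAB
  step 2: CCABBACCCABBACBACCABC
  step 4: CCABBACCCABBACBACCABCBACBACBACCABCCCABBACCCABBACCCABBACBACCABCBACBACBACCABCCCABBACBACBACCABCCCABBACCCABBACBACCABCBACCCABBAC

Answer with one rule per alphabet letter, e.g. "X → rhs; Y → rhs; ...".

A->CAB, B->C, C->BAC

  step 1 ⇒ step 2: BACBACCAB ⇒ C·CAB·BAC·C·CAB·BAC·BAC·CAB·C
    A ↦ CAB
    B ↦ C
    C ↦ BAC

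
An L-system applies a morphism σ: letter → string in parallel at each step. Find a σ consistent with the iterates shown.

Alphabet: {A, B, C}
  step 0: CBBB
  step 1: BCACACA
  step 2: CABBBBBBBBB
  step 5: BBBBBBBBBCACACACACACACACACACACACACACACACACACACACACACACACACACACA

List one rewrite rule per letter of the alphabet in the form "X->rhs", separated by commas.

A->BB, B->CA, C->B

  step 1 ⇒ step 2: BCACACA ⇒ CA·B·BB·B·BB·B·BB
    A ↦ BB
    B ↦ CA
    C ↦ B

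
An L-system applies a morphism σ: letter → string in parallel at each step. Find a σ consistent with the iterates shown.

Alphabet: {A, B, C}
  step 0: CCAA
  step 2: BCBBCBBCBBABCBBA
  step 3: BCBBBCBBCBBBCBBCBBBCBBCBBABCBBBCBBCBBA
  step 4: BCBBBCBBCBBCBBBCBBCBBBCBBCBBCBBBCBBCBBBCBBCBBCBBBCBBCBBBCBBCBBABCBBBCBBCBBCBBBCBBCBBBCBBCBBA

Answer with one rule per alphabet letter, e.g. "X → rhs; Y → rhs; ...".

A->BA, B->BCB, C->B

  step 3 ⇒ step 4: BCBBBCBBCBBBCBBCBBBCBBCBBABCBBBCBBCBBA ⇒ BCB·B·BCB·BCB·BCB·B·BCB·BCB·B·BCB·BCB·BCB·B·BCB·BCB·B·BCB·BCB·BCB·B·BCB·BCB·B·BCB·BCB·BA·BCB·B·BCB·BCB·BCB·B·BCB·BCB·B·BCB·BCB·BA
    A ↦ BA
    B ↦ BCB
    C ↦ B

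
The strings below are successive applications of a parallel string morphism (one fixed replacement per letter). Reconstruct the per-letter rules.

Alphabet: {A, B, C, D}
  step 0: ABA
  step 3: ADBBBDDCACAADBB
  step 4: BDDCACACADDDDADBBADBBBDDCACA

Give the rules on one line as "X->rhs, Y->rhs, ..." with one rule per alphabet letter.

A->B, B->CA, C->ADB, D->DD

  step 3 ⇒ step 4: ADBBBDDCACAADBB ⇒ B·DD·CA·CA·CA·DD·DD·ADB·B·ADB·B·B·DD·CA·CA
    A ↦ B
    B ↦ CA
    C ↦ ADB
    D ↦ DD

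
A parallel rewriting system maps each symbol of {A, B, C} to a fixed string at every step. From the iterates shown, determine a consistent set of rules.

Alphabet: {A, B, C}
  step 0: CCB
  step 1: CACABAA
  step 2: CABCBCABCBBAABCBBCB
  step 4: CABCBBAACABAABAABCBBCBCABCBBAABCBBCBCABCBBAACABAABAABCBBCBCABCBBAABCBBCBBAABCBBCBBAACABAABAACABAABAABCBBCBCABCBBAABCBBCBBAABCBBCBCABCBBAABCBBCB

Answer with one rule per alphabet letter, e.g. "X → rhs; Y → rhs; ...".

A->BCB, B->BAA, C->CA

  step 1 ⇒ step 2: CACABAA ⇒ CA·BCB·CA·BCB·BAA·BCB·BCB
    A ↦ BCB
    B ↦ BAA
    C ↦ CA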